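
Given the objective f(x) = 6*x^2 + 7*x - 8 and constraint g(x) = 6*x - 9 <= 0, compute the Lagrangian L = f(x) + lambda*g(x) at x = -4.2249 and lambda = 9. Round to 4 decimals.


Step 1: Evaluate f(x).
f(-4.2249) = 6*(-4.2249)^2 + 7*(-4.2249) - 8 = 69.5244
Step 2: Evaluate g(x).
g(-4.2249) = 6*-4.2249 - 9 = -34.3494
Step 3: Compute Lagrangian.
L = 69.5244 + 9*-34.3494 = -239.6202


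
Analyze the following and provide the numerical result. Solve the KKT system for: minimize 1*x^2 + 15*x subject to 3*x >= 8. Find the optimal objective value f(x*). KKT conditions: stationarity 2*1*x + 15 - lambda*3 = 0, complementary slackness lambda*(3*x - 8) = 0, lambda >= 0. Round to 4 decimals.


Step 1: Try lambda = 0 (constraint inactive).
x_unc = -15/(2*1) = -7.5
Check: 3*-7.5 = -22.5 < 8 -- violated!
Step 2: Constraint must be active: 3*x = 8
x* = 8/3 = 2.6667 (rounded; the exact value 8/3 is used below)
lambda = (2*1*(8/3) + 15)/3 = 6.7778
Step 3: Compute optimal value.
f(x*) = 1*(8/3)^2 + 15*(8/3) = 47.1111


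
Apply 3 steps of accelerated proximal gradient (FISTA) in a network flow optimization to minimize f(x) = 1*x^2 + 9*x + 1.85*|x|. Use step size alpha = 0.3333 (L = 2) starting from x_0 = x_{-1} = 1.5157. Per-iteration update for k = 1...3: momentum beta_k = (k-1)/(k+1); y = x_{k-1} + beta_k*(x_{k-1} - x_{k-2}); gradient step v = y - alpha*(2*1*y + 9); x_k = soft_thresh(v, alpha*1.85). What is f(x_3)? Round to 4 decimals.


FISTA on f(x) = 1*x^2 + 9*x + 1.85*|x|
L = 2, alpha = 0.3333
Iteration 1: beta = 0.0, y = 1.5157 + 0.0*(1.5157 - 1.5157) = 1.5157
  grad(y) = 12.0314, v = y - alpha*grad = -2.4944
  prox(v) = soft_thresh(-2.4944, 0.6166) = -1.8778
Iteration 2: beta = 0.3333, y = -1.8778 + 0.3333*(-1.8778 - 1.5157) = -3.0089
  grad(y) = 2.9822, v = y - alpha*grad = -4.0029
  prox(v) = soft_thresh(-4.0029, 0.6166) = -3.3863
Iteration 3: beta = 0.5, y = -3.3863 + 0.5*(-3.3863 + 1.8778) = -4.1405
  grad(y) = 0.719, v = y - alpha*grad = -4.3801
  prox(v) = soft_thresh(-4.3801, 0.6166) = -3.7635
f(x_3) = 1*(-3.7635)^2 + 9*(-3.7635) + 1.85*|-3.7635| = -12.7451


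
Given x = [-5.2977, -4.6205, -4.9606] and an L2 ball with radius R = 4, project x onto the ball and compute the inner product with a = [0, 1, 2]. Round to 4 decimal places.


Step 1: Compute ||x|| (intermediates to 6 decimals).
||x|| = sqrt((-5.2977)^2 + (-4.6205)^2 + (-4.9606)^2) = 8.603615
Step 2: Project.
Since ||x|| > R, scale = R/||x|| = 4/8.603615 = 0.464921, proj(x) = scale * x
proj(x) = [-2.463012, -2.148167, -2.306287]
Step 3: Dot product.
a^T * proj(x) = 0*(-2.463012) + 1*(-2.148167) + 2*(-2.306287) = -6.7607


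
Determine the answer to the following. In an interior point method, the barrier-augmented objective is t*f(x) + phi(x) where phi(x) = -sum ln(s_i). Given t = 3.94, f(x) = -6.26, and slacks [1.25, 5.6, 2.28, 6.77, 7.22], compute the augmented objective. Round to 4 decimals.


Step 1: Compute log-barrier.
ln values: [0.2231, 1.7228, 0.8242, 1.9125, 1.9769]
phi = -(0.2231 + 1.7228 + 0.8242 + 1.9125 + 1.9769) = -6.6594
Step 2: Compute augmented objective.
t*f(x) = 3.94*-6.26 = -24.6644
Total = -24.6644 - 6.6594 = -31.3238


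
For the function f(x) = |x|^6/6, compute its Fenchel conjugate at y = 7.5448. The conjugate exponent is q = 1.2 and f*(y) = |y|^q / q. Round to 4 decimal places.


The conjugate exponent q satisfies 1/p + 1/q = 1.
p = 6, so q = 6/(6 - 1) = 1.2
|y|^q = 7.5448^1.2 = 11.3026
f*(7.5448) = 11.3026 / 1.2 = 9.4188


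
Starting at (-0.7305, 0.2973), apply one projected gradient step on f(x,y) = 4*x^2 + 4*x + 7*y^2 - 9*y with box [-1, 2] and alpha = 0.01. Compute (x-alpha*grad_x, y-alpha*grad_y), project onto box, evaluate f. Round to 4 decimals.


Step 1: Compute gradient at (-0.7305, 0.2973).
grad_x = 2*4*-0.7305 + 4 = -1.844
grad_y = 2*7*0.2973 - 9 = -4.8378
Step 2: Gradient step.
x_raw = -0.7305 - 0.01*-1.844 = -0.7121
y_raw = 0.2973 - 0.01*-4.8378 = 0.3457
Step 3: Project onto [-1, 2].
x_proj = clip(-0.7121) = -0.7121
y_proj = clip(0.3457) = 0.3457
Step 4: Evaluate f.
f(-0.7121, 0.3457) = -3.0948


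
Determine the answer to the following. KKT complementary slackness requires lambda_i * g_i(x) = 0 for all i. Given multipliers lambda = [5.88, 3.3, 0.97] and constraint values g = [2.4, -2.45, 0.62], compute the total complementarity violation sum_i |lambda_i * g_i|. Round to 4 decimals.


KKT complementary slackness check:
lambda_1 * g_1 = 5.88 * 2.4 = 14.112
lambda_2 * g_2 = 3.3 * -2.45 = -8.085
lambda_3 * g_3 = 0.97 * 0.62 = 0.6014
Total violation = 14.112 + 8.085 + 0.6014 = 22.7984


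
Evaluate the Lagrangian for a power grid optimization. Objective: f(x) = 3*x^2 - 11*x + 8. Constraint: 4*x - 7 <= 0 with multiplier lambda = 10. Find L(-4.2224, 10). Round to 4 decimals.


Step 1: Evaluate f(x).
f(-4.2224) = 3*(-4.2224)^2 - 11*(-4.2224) + 8 = 107.9324
Step 2: Evaluate g(x).
g(-4.2224) = 4*-4.2224 - 7 = -23.8896
Step 3: Compute Lagrangian.
L = 107.9324 + 10*-23.8896 = -130.9636


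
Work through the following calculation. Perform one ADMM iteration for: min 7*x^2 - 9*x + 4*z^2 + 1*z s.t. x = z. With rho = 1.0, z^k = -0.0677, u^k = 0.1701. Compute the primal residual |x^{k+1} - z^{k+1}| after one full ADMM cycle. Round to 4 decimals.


ADMM iteration with rho = 1.0, z^k = -0.0677, u^k = 0.1701
Step 1: x-update.
Minimize 7*x^2 - 9*x + (1.0/2)*(x + 0.0677 + 0.1701)^2
FOC: (2*7 + 1.0)*x = 9 + 1.0*(-0.0677 - 0.1701)
x^{k+1} = 0.5841
Step 2: z-update.
Minimize 4*z^2 + 1*z + (1.0/2)*(0.5841 - z + 0.1701)^2
FOC: (2*4 + 1.0)*z = -1 + 1.0*(0.5841 + 0.1701)
z^{k+1} = -0.0273
Step 3: u-update.
u^{k+1} = 0.1701 + 0.5841 + 0.0273 = 0.7816
Step 4: Primal residual = |0.5841 + 0.0273| = 0.6115


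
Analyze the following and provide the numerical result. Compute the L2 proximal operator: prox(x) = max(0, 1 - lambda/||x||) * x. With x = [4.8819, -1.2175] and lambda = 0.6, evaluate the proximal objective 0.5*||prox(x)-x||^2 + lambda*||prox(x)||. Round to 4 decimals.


Step 1: Compute ||x||.
||x|| = 5.0314
Step 2: Compute scaling factor.
scale = max(0, 1 - 0.6/5.0314) = 0.8807
Step 3: prox(x) = [4.2997, -1.0723]
||prox(x)|| = 4.4314
Step 4: Proximal objective.
0.5*||prox-x||^2 = 0.18
lambda*||prox|| = 2.6588
Total = 2.8389


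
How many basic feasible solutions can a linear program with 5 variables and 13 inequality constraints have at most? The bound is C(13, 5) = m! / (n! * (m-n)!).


Each vertex corresponds to some choice of n active constraints out of m, so the number of vertices is at most C(m, n) = m! / (n!(m-n)!).
m = 13, n = 5
Numerator: 13 * 12 * 11 * 10 * 9
Denominator: 5! = 120
C(13, 5) = 1287


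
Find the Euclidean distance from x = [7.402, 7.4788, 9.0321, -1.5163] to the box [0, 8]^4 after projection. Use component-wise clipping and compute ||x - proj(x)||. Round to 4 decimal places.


Project each component onto [0, 8].
clip(7.402) = 7.402, clip(7.4788) = 7.4788, clip(9.0321) = 8.0, clip(-1.5163) = 0.0
Projection = [7.402, 7.4788, 8.0, 0.0]
Squared diffs: [0.0, 0.0, 1.0652, 2.2992]
Distance = sqrt(3.3644) = 1.8342


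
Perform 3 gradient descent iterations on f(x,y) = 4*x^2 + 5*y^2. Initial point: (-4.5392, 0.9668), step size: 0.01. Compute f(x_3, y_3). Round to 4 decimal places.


Gradient descent on f(x,y) = 4*x^2 + 5*y^2.
Starting point: (-4.5392, 0.9668), alpha = 0.01
Step 1: grad_x = 2*4*-4.5392 = -36.3136, grad_y = 2*5*0.9668 = 9.668
  x_1 = -4.5392 - 0.01*-36.3136 = -4.1761
  y_1 = 0.9668 - 0.01*9.668 = 0.8701
Step 2: grad_x = 2*4*-4.1761 = -33.4085, grad_y = 2*5*0.8701 = 8.7012
  x_2 = -4.1761 - 0.01*-33.4085 = -3.842
  y_2 = 0.8701 - 0.01*8.7012 = 0.7831
Step 3: grad_x = 2*4*-3.842 = -30.7358, grad_y = 2*5*0.7831 = 7.8311
  x_3 = -3.842 - 0.01*-30.7358 = -3.5346
  y_3 = 0.7831 - 0.01*7.8311 = 0.7048
f(-3.5346, 0.7048) = 4*(-3.5346)^2 + 5*0.7048^2 = 52.4579


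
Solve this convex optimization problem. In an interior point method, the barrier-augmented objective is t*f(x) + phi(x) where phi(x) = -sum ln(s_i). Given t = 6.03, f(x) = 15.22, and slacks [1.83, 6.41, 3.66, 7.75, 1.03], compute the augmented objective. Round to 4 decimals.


Step 1: Compute log-barrier.
ln values: [0.6043, 1.8579, 1.2975, 2.0477, 0.0296]
phi = -(0.6043 + 1.8579 + 1.2975 + 2.0477 + 0.0296) = -5.8369
Step 2: Compute augmented objective.
t*f(x) = 6.03*15.22 = 91.7766
Total = 91.7766 - 5.8369 = 85.9397


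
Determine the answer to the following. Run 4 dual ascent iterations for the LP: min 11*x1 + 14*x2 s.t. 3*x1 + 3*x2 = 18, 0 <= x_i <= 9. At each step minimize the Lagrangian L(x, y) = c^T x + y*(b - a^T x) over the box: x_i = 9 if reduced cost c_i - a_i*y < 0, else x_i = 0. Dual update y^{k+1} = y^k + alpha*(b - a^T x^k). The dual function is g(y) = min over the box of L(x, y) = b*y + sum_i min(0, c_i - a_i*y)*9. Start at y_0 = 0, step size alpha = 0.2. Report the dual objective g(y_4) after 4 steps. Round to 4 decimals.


Dual ascent for LP: min 11*x1 + 14*x2, 3*x1 + 3*x2 = 18, 0 <= x_i <= 9
Step 1: y^k = 0.0, reduced costs: (11.0, 14.0)
  x^k = (0.0, 0.0), subgradient = b - a^T x = 18.0
  y^{k+1} = 0.0 + 0.2*18.0 = 3.6
Step 2: y^k = 3.6, reduced costs: (0.2, 3.2)
  x^k = (0.0, 0.0), subgradient = b - a^T x = 18.0
  y^{k+1} = 3.6 + 0.2*18.0 = 7.2
Step 3: y^k = 7.2, reduced costs: (-10.6, -7.6)
  x^k = (9.0, 9.0), subgradient = b - a^T x = -36.0
  y^{k+1} = 7.2 + 0.2*-36.0 = 0.0
Step 4: y^k = 0.0, reduced costs: (11.0, 14.0)
  x^k = (0.0, 0.0), subgradient = b - a^T x = 18.0
  y^{k+1} = 0.0 + 0.2*18.0 = 3.6
Dual objective at y_4 = 3.6: reduced costs (0.2, 3.2), box minimizer x = (0.0, 0.0)
g(y_4) = b*y + (c1 - a1*y)*x1 + (c2 - a2*y)*x2 = 18*3.6 + 0.2*0.0 + 3.2*0.0 = 64.8 + 0.0 + 0.0 = 64.8


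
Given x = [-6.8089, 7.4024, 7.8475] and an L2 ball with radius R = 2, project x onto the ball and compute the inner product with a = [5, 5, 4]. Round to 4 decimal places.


Step 1: Compute ||x|| (intermediates to 6 decimals).
||x|| = sqrt((-6.8089)^2 + 7.4024^2 + 7.8475^2) = 12.756955
Step 2: Project.
Since ||x|| > R, scale = R/||x|| = 2/12.756955 = 0.156777, proj(x) = scale * x
proj(x) = [-1.067479, 1.160526, 1.230308]
Step 3: Dot product.
a^T * proj(x) = 5*(-1.067479) + 5*1.160526 + 4*1.230308 = 5.3865


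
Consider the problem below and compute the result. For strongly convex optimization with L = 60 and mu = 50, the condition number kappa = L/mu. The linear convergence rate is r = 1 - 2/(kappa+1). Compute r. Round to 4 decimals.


Step 1: Compute the condition number.
kappa = L/mu = 60/50 = 1.2
Step 2: Compute the convergence rate.
r = 1 - 2/(kappa + 1) = 1 - 2*mu/(L + mu) = (L - mu)/(L + mu) = 10/110 = 0.0909


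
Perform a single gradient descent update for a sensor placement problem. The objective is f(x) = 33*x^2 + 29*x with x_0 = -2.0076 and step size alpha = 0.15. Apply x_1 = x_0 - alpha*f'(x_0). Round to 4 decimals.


We compute the gradient at x_0 and apply the update.
f'(x) = 66*x + 29
f'(-2.0076) = 66*-2.0076 + 29 = -103.5016
x_1 = -2.0076 - 0.15*-103.5016 = 13.5176


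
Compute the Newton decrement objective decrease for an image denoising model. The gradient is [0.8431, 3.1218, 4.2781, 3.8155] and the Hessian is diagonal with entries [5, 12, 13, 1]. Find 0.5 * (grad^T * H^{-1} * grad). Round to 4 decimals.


Step 1: H is diagonal, so H^(-1) * g = [0.1686, 0.2602, 0.3291, 3.8155].
Step 2: g^T H^(-1) g = sum_i g_i^2 / H_ii
  = (0.8431)^2/5 + (3.1218)^2/12 + (4.2781)^2/13 + (3.8155)^2/1
  = 0.1422 + 0.8121 + 1.4079 + 14.558 = 16.9202
Step 3: Objective decrease = 0.5 * g^T H^(-1) g = 8.4601


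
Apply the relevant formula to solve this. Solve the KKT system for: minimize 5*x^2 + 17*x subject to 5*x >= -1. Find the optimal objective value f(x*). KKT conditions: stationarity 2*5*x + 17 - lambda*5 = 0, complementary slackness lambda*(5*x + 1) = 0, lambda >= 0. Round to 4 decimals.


Step 1: Try lambda = 0 (constraint inactive).
x_unc = -17/(2*5) = -1.7
Check: 5*-1.7 = -8.5 < -1 -- violated!
Step 2: Constraint must be active: 5*x = -1
x* = -1/5 = -0.2
lambda = (2*5*(-0.2) + 17)/5 = 3.0
Step 3: Compute optimal value.
f(x*) = 5*(-0.2)^2 + 17*(-0.2) = -3.2


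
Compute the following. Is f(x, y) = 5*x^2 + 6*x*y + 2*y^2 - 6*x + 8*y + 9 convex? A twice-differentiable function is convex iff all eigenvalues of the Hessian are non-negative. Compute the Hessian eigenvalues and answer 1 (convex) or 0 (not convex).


The Hessian of f(x,y) = 5*x^2 + 6*x*y + 2*y^2 - 6*x + 8*y + 9 is:
H = [[10, 6], [6, 4]]
Trace = 10 + 4 = 14
Determinant = 10*4 - (6)^2 = 4
Discriminant = (14)^2 - 4*4 = 180.0
Eigenvalues: lambda_1 = 0.2918, lambda_2 = 13.7082
The function is convex.

1


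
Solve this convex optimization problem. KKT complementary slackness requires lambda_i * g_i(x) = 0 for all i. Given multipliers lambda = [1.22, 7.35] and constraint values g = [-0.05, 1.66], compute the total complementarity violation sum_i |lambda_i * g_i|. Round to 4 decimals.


KKT complementary slackness check:
lambda_1 * g_1 = 1.22 * -0.05 = -0.061
lambda_2 * g_2 = 7.35 * 1.66 = 12.201
Total violation = 0.061 + 12.201 = 12.262


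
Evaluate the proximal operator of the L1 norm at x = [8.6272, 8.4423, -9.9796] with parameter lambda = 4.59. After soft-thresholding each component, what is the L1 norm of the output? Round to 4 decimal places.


Soft-thresholding with lambda = 4.59:
prox(8.6272) = sign(8.6272)*max(|8.6272| - 4.59, 0) = 4.0372
prox(8.4423) = sign(8.4423)*max(|8.4423| - 4.59, 0) = 3.8523
prox(-9.9796) = sign(-9.9796)*max(|-9.9796| - 4.59, 0) = -5.3896
prox(x) = [4.0372, 3.8523, -5.3896]
||prox(x)||_1 = 4.0372 + 3.8523 + 5.3896 = 13.2791


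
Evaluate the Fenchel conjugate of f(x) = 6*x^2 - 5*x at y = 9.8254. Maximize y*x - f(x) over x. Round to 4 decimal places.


f*(y) = sup_x {y*x - a*x^2 - b*x} = sup_x {(y-b)*x - a*x^2}
FOC: (y - b) - 2a*x = 0 => x* = (y - b)/(2a)
x* = (9.8254 + 5)/(2*6) = 1.2355
f*(9.8254) = (y-b)^2/(4a) = (9.8254 + 5)^2/(4*6)
= 219.7925/24 = 9.158


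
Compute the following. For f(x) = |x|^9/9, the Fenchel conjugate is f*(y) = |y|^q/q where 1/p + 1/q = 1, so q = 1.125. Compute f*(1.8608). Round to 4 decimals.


The conjugate exponent q satisfies 1/p + 1/q = 1.
p = 9, so q = 9/(9 - 1) = 1.125
|y|^q = 1.8608^1.125 = 2.011
f*(1.8608) = 2.011 / 1.125 = 1.7876


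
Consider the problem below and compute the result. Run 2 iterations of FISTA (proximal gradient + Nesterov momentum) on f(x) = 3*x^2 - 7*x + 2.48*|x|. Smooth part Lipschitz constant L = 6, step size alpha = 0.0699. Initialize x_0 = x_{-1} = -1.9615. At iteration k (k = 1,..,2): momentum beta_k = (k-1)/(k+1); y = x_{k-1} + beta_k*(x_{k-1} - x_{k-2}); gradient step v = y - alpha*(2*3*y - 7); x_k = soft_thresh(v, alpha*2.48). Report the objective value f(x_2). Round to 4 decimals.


FISTA on f(x) = 3*x^2 - 7*x + 2.48*|x|
L = 6, alpha = 0.0699
Iteration 1: beta = 0.0, y = -1.9615 + 0.0*(-1.9615 + 1.9615) = -1.9615
  grad(y) = -18.769, v = y - alpha*grad = -0.6495
  prox(v) = soft_thresh(-0.6495, 0.1734) = -0.4762
Iteration 2: beta = 0.3333, y = -0.4762 + 0.3333*(-0.4762 + 1.9615) = 0.0189
  grad(y) = -6.8866, v = y - alpha*grad = 0.5003
  prox(v) = soft_thresh(0.5003, 0.1734) = 0.3269
f(x_2) = 3*0.3269^2 - 7*0.3269 + 2.48*|0.3269| = -1.1571


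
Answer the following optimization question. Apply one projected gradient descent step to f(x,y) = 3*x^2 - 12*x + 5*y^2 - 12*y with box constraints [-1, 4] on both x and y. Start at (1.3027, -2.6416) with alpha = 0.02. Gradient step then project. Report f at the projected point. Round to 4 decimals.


Step 1: Compute gradient at (1.3027, -2.6416).
grad_x = 2*3*1.3027 - 12 = -4.1838
grad_y = 2*5*-2.6416 - 12 = -38.416
Step 2: Gradient step.
x_raw = 1.3027 - 0.02*-4.1838 = 1.3864
y_raw = -2.6416 - 0.02*-38.416 = -1.8733
Step 3: Project onto [-1, 4].
x_proj = clip(1.3864) = 1.3864
y_proj = clip(-1.8733) = -1.0
Step 4: Evaluate f.
f(1.3864, -1.0) = 6.1296


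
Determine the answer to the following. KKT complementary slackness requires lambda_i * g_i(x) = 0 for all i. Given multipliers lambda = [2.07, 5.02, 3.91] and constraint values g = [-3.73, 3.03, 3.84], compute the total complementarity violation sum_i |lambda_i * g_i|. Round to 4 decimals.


KKT complementary slackness check:
lambda_1 * g_1 = 2.07 * -3.73 = -7.7211
lambda_2 * g_2 = 5.02 * 3.03 = 15.2106
lambda_3 * g_3 = 3.91 * 3.84 = 15.0144
Total violation = 7.7211 + 15.2106 + 15.0144 = 37.9461


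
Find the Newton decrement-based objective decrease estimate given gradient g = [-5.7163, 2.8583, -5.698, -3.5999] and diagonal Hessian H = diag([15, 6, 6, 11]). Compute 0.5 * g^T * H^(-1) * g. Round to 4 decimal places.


Step 1: H is diagonal, so H^(-1) * g = [-0.3811, 0.4764, -0.9497, -0.3273].
Step 2: g^T H^(-1) g = sum_i g_i^2 / H_ii
  = (-5.7163)^2/15 + (2.8583)^2/6 + (-5.698)^2/6 + (-3.5999)^2/11
  = 2.1784 + 1.3616 + 5.4112 + 1.1781 = 10.1294
Step 3: Objective decrease = 0.5 * g^T H^(-1) g = 5.0647


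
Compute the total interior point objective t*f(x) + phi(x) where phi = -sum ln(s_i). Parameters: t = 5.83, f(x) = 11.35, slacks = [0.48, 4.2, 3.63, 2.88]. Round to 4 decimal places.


Step 1: Compute log-barrier.
ln values: [-0.734, 1.4351, 1.2892, 1.0578]
phi = -(-0.734 + 1.4351 + 1.2892 + 1.0578) = -3.0481
Step 2: Compute augmented objective.
t*f(x) = 5.83*11.35 = 66.1705
Total = 66.1705 - 3.0481 = 63.1224


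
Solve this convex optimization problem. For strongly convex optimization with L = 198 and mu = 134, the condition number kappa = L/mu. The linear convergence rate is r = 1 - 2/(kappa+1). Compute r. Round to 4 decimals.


Step 1: Compute the condition number.
kappa = L/mu = 198/134 = 1.4776
Step 2: Compute the convergence rate.
r = 1 - 2/(kappa + 1) = 1 - 2*mu/(L + mu) = (L - mu)/(L + mu) = 64/332 = 0.1928


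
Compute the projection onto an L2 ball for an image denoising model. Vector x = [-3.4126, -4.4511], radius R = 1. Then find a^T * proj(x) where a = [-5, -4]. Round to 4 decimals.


Step 1: Compute ||x|| (intermediates to 6 decimals).
||x|| = sqrt((-3.4126)^2 + (-4.4511)^2) = 5.608755
Step 2: Project.
Since ||x|| > R, scale = R/||x|| = 1/5.608755 = 0.178293, proj(x) = scale * x
proj(x) = [-0.608443, -0.7936]
Step 3: Dot product.
a^T * proj(x) = -5*(-0.608443) - 4*(-0.7936) = 6.2166


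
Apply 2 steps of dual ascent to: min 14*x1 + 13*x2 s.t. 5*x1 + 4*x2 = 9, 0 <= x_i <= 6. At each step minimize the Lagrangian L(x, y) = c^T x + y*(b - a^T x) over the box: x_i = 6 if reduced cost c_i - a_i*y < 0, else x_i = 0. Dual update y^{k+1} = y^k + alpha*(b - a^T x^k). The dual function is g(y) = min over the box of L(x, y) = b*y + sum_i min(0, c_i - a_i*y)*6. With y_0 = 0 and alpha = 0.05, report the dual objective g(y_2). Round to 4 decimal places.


Dual ascent for LP: min 14*x1 + 13*x2, 5*x1 + 4*x2 = 9, 0 <= x_i <= 6
Step 1: y^k = 0.0, reduced costs: (14.0, 13.0)
  x^k = (0.0, 0.0), subgradient = b - a^T x = 9.0
  y^{k+1} = 0.0 + 0.05*9.0 = 0.45
Step 2: y^k = 0.45, reduced costs: (11.75, 11.2)
  x^k = (0.0, 0.0), subgradient = b - a^T x = 9.0
  y^{k+1} = 0.45 + 0.05*9.0 = 0.9
Dual objective at y_2 = 0.9: reduced costs (9.5, 9.4), box minimizer x = (0.0, 0.0)
g(y_2) = b*y + (c1 - a1*y)*x1 + (c2 - a2*y)*x2 = 9*0.9 + 9.5*0.0 + 9.4*0.0 = 8.1 + 0.0 + 0.0 = 8.1


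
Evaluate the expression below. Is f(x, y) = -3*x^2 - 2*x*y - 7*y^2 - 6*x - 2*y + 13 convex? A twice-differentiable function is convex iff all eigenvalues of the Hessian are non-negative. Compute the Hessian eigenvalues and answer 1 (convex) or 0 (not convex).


The Hessian of f(x,y) = -3*x^2 - 2*x*y - 7*y^2 - 6*x - 2*y + 13 is:
H = [[-6, -2], [-2, -14]]
Trace = -6 - 14 = -20
Determinant = -6*-14 - (-2)^2 = 80
Discriminant = (-20)^2 - 4*80 = 80.0
Eigenvalues: lambda_1 = -14.4721, lambda_2 = -5.5279
The function is not convex.

0


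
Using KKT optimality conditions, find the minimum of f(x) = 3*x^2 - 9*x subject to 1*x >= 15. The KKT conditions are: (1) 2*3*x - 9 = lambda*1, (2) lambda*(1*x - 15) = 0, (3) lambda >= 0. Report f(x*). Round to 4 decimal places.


Step 1: Try lambda = 0 (constraint inactive).
x_unc = 9/(2*3) = 1.5
Check: 1*1.5 = 1.5 < 15 -- violated!
Step 2: Constraint must be active: 1*x = 15
x* = 15/1 = 15.0
lambda = (2*3*15.0 - 9)/1 = 81.0
Step 3: Compute optimal value.
f(x*) = 3*15.0^2 - 9*15.0 = 540.0


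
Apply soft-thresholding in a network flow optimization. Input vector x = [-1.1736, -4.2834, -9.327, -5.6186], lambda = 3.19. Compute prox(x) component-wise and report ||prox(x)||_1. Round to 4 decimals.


Soft-thresholding with lambda = 3.19:
prox(-1.1736) = sign(-1.1736)*max(|-1.1736| - 3.19, 0) = 0.0
prox(-4.2834) = sign(-4.2834)*max(|-4.2834| - 3.19, 0) = -1.0934
prox(-9.327) = sign(-9.327)*max(|-9.327| - 3.19, 0) = -6.137
prox(-5.6186) = sign(-5.6186)*max(|-5.6186| - 3.19, 0) = -2.4286
prox(x) = [0.0, -1.0934, -6.137, -2.4286]
||prox(x)||_1 = 0.0 + 1.0934 + 6.137 + 2.4286 = 9.659


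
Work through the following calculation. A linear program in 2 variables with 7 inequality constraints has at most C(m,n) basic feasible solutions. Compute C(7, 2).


Each vertex corresponds to some choice of n active constraints out of m, so the number of vertices is at most C(m, n) = m! / (n!(m-n)!).
m = 7, n = 2
Numerator: 7 * 6
Denominator: 2! = 2
C(7, 2) = 21


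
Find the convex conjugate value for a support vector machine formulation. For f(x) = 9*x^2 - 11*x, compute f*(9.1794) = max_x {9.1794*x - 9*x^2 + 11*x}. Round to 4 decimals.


f*(y) = sup_x {y*x - a*x^2 - b*x} = sup_x {(y-b)*x - a*x^2}
FOC: (y - b) - 2a*x = 0 => x* = (y - b)/(2a)
x* = (9.1794 + 11)/(2*9) = 1.1211
f*(9.1794) = (y-b)^2/(4a) = (9.1794 + 11)^2/(4*9)
= 407.2082/36 = 11.3113


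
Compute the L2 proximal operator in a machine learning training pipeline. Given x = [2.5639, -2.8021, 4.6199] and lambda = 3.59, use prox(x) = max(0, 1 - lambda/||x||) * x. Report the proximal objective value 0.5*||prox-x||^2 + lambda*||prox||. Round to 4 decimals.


Step 1: Compute ||x||.
||x|| = 5.9807
Step 2: Compute scaling factor.
scale = max(0, 1 - 3.59/5.9807) = 0.3997
Step 3: prox(x) = [1.0249, -1.1201, 1.8467]
||prox(x)|| = 2.3907
Step 4: Proximal objective.
0.5*||prox-x||^2 = 6.4441
lambda*||prox|| = 8.5826
Total = 15.0267


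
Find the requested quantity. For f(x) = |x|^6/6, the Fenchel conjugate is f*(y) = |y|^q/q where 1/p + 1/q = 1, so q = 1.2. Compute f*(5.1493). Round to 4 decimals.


The conjugate exponent q satisfies 1/p + 1/q = 1.
p = 6, so q = 6/(6 - 1) = 1.2
|y|^q = 5.1493^1.2 = 7.1466
f*(5.1493) = 7.1466 / 1.2 = 5.9555


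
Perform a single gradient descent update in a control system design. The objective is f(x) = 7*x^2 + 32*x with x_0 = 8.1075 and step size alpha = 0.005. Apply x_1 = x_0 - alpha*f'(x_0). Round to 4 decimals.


We compute the gradient at x_0 and apply the update.
f'(x) = 14*x + 32
f'(8.1075) = 14*8.1075 + 32 = 145.505
x_1 = 8.1075 - 0.005*145.505 = 7.38


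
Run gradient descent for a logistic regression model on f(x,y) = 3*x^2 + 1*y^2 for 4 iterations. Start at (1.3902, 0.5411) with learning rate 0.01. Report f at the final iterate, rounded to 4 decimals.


Gradient descent on f(x,y) = 3*x^2 + 1*y^2.
Starting point: (1.3902, 0.5411), alpha = 0.01
Step 1: grad_x = 2*3*1.3902 = 8.3412, grad_y = 2*1*0.5411 = 1.0822
  x_1 = 1.3902 - 0.01*8.3412 = 1.3068
  y_1 = 0.5411 - 0.01*1.0822 = 0.5303
Step 2: grad_x = 2*3*1.3068 = 7.8407, grad_y = 2*1*0.5303 = 1.0606
  x_2 = 1.3068 - 0.01*7.8407 = 1.2284
  y_2 = 0.5303 - 0.01*1.0606 = 0.5197
Step 3: grad_x = 2*3*1.2284 = 7.3703, grad_y = 2*1*0.5197 = 1.0393
  x_3 = 1.2284 - 0.01*7.3703 = 1.1547
  y_3 = 0.5197 - 0.01*1.0393 = 0.5093
Step 4: grad_x = 2*3*1.1547 = 6.9281, grad_y = 2*1*0.5093 = 1.0186
  x_4 = 1.1547 - 0.01*6.9281 = 1.0854
  y_4 = 0.5093 - 0.01*1.0186 = 0.4991
f(1.0854, 0.4991) = 3*1.0854^2 + 1*0.4991^2 = 3.7834


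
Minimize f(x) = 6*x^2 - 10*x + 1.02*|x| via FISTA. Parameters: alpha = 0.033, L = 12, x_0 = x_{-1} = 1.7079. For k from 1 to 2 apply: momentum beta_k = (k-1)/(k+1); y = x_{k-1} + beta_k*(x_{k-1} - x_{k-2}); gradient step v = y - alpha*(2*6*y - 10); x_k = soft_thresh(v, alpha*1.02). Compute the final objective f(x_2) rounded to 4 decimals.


FISTA on f(x) = 6*x^2 - 10*x + 1.02*|x|
L = 12, alpha = 0.033
Iteration 1: beta = 0.0, y = 1.7079 + 0.0*(1.7079 - 1.7079) = 1.7079
  grad(y) = 10.4948, v = y - alpha*grad = 1.3616
  prox(v) = soft_thresh(1.3616, 0.0337) = 1.3279
Iteration 2: beta = 0.3333, y = 1.3279 + 0.3333*(1.3279 - 1.7079) = 1.2012
  grad(y) = 4.415, v = y - alpha*grad = 1.0556
  prox(v) = soft_thresh(1.0556, 0.0337) = 1.0219
f(x_2) = 6*1.0219^2 - 10*1.0219 + 1.02*|1.0219| = -2.911


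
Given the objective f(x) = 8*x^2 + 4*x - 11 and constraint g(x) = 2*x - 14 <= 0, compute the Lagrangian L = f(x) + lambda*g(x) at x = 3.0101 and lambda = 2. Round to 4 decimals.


Step 1: Evaluate f(x).
f(3.0101) = 8*3.0101^2 + 4*3.0101 - 11 = 73.526
Step 2: Evaluate g(x).
g(3.0101) = 2*3.0101 - 14 = -7.9798
Step 3: Compute Lagrangian.
L = 73.526 + 2*-7.9798 = 57.5664


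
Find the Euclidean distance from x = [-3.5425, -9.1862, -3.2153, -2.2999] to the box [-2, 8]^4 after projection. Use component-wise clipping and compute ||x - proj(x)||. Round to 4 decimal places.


Project each component onto [-2, 8].
clip(-3.5425) = -2.0, clip(-9.1862) = -2.0, clip(-3.2153) = -2.0, clip(-2.2999) = -2.0
Projection = [-2.0, -2.0, -2.0, -2.0]
Squared diffs: [2.3793, 51.6415, 1.477, 0.0899]
Distance = sqrt(55.5877) = 7.4557


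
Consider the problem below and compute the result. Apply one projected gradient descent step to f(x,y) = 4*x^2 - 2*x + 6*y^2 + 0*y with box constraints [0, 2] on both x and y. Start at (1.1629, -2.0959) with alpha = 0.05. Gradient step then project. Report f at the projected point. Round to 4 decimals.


Step 1: Compute gradient at (1.1629, -2.0959).
grad_x = 2*4*1.1629 - 2 = 7.3032
grad_y = 2*6*-2.0959 + 0 = -25.1508
Step 2: Gradient step.
x_raw = 1.1629 - 0.05*7.3032 = 0.7977
y_raw = -2.0959 - 0.05*-25.1508 = -0.8384
Step 3: Project onto [0, 2].
x_proj = clip(0.7977) = 0.7977
y_proj = clip(-0.8384) = 0.0
Step 4: Evaluate f.
f(0.7977, 0.0) = 0.9501


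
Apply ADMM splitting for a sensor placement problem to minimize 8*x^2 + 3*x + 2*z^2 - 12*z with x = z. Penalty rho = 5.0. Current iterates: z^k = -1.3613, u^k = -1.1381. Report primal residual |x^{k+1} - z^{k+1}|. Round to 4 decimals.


ADMM iteration with rho = 5.0, z^k = -1.3613, u^k = -1.1381
Step 1: x-update.
Minimize 8*x^2 + 3*x + (5.0/2)*(x + 1.3613 - 1.1381)^2
FOC: (2*8 + 5.0)*x = -3 + 5.0*(-1.3613 + 1.1381)
x^{k+1} = -0.196
Step 2: z-update.
Minimize 2*z^2 - 12*z + (5.0/2)*(-0.196 - z - 1.1381)^2
FOC: (2*2 + 5.0)*z = 12 + 5.0*(-0.196 - 1.1381)
z^{k+1} = 0.5922
Step 3: u-update.
u^{k+1} = -1.1381 - 0.196 - 0.5922 = -1.9263
Step 4: Primal residual = |-0.196 - 0.5922| = 0.7882


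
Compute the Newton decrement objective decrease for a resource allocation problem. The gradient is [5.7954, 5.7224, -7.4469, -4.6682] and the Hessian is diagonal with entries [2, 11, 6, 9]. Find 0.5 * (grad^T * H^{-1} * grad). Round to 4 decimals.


Step 1: H is diagonal, so H^(-1) * g = [2.8977, 0.5202, -1.2412, -0.5187].
Step 2: g^T H^(-1) g = sum_i g_i^2 / H_ii
  = (5.7954)^2/2 + (5.7224)^2/11 + (-7.4469)^2/6 + (-4.6682)^2/9
  = 16.7933 + 2.9769 + 9.2427 + 2.4213 = 31.4343
Step 3: Objective decrease = 0.5 * g^T H^(-1) g = 15.7171


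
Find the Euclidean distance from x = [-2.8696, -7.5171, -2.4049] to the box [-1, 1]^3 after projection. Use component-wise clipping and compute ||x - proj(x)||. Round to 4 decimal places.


Project each component onto [-1, 1].
clip(-2.8696) = -1.0, clip(-7.5171) = -1.0, clip(-2.4049) = -1.0
Projection = [-1.0, -1.0, -1.0]
Squared diffs: [3.4954, 42.4726, 1.9737]
Distance = sqrt(47.9417) = 6.924


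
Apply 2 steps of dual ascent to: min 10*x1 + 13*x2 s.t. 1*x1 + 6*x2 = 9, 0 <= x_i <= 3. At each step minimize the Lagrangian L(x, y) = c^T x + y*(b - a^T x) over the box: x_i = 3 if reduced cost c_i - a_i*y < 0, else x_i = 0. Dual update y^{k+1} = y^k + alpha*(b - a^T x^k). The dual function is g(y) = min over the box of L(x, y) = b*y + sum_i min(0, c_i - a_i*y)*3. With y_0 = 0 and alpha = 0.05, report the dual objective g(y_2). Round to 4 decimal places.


Dual ascent for LP: min 10*x1 + 13*x2, 1*x1 + 6*x2 = 9, 0 <= x_i <= 3
Step 1: y^k = 0.0, reduced costs: (10.0, 13.0)
  x^k = (0.0, 0.0), subgradient = b - a^T x = 9.0
  y^{k+1} = 0.0 + 0.05*9.0 = 0.45
Step 2: y^k = 0.45, reduced costs: (9.55, 10.3)
  x^k = (0.0, 0.0), subgradient = b - a^T x = 9.0
  y^{k+1} = 0.45 + 0.05*9.0 = 0.9
Dual objective at y_2 = 0.9: reduced costs (9.1, 7.6), box minimizer x = (0.0, 0.0)
g(y_2) = b*y + (c1 - a1*y)*x1 + (c2 - a2*y)*x2 = 9*0.9 + 9.1*0.0 + 7.6*0.0 = 8.1 + 0.0 + 0.0 = 8.1


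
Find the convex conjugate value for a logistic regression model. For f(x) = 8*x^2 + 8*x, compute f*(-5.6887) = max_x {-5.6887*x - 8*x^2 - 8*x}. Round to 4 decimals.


f*(y) = sup_x {y*x - a*x^2 - b*x} = sup_x {(y-b)*x - a*x^2}
FOC: (y - b) - 2a*x = 0 => x* = (y - b)/(2a)
x* = (-5.6887 - 8)/(2*8) = -0.8555
f*(-5.6887) = (y-b)^2/(4a) = (-5.6887 - 8)^2/(4*8)
= 187.3805/32 = 5.8556


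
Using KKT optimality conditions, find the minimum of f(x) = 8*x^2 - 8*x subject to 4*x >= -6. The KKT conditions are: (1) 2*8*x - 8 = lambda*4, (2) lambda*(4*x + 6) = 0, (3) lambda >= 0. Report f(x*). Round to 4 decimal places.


Step 1: Try lambda = 0 (constraint inactive).
Stationarity: 2*8*x - 8 = 0
x* = 8/(2*8) = 0.5
Check constraint: 4*0.5 = 2.0 >= -6 -- satisfied.
Step 2: Compute optimal value.
f(x*) = 8*0.5^2 - 8*0.5 = -2.0


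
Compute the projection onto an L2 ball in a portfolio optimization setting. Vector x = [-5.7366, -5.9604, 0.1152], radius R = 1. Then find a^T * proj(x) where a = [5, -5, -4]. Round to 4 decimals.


Step 1: Compute ||x|| (intermediates to 6 decimals).
||x|| = sqrt((-5.7366)^2 + (-5.9604)^2 + 0.1152^2) = 8.273344
Step 2: Project.
Since ||x|| > R, scale = R/||x|| = 1/8.273344 = 0.12087, proj(x) = scale * x
proj(x) = [-0.693383, -0.720434, 0.013924]
Step 3: Dot product.
a^T * proj(x) = 5*(-0.693383) - 5*(-0.720434) - 4*0.013924 = 0.0796


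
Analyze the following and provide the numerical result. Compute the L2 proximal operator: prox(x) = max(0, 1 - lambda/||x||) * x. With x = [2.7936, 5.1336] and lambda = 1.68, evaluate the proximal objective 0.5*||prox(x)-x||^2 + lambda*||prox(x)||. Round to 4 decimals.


Step 1: Compute ||x||.
||x|| = 5.8445
Step 2: Compute scaling factor.
scale = max(0, 1 - 1.68/5.8445) = 0.7125
Step 3: prox(x) = [1.9906, 3.6579]
||prox(x)|| = 4.1645
Step 4: Proximal objective.
0.5*||prox-x||^2 = 1.4112
lambda*||prox|| = 6.9964
Total = 8.4075


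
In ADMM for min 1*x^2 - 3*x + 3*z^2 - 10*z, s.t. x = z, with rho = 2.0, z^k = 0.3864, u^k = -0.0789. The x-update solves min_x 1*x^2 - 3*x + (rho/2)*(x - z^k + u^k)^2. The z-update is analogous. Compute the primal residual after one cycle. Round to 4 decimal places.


ADMM iteration with rho = 2.0, z^k = 0.3864, u^k = -0.0789
Step 1: x-update.
Minimize 1*x^2 - 3*x + (2.0/2)*(x - 0.3864 - 0.0789)^2
FOC: (2*1 + 2.0)*x = 3 + 2.0*(0.3864 + 0.0789)
x^{k+1} = 0.9827
Step 2: z-update.
Minimize 3*z^2 - 10*z + (2.0/2)*(0.9827 - z - 0.0789)^2
FOC: (2*3 + 2.0)*z = 10 + 2.0*(0.9827 - 0.0789)
z^{k+1} = 1.4759
Step 3: u-update.
u^{k+1} = -0.0789 + 0.9827 - 1.4759 = -0.5722
Step 4: Primal residual = |0.9827 - 1.4759| = 0.4933


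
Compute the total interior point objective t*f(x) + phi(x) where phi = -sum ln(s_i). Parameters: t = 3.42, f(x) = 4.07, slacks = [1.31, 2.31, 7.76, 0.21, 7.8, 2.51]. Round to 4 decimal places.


Step 1: Compute log-barrier.
ln values: [0.27, 0.8372, 2.049, -1.5606, 2.0541, 0.9203]
phi = -(0.27 + 0.8372 + 2.049 - 1.5606 + 2.0541 + 0.9203) = -4.57
Step 2: Compute augmented objective.
t*f(x) = 3.42*4.07 = 13.9194
Total = 13.9194 - 4.57 = 9.3494


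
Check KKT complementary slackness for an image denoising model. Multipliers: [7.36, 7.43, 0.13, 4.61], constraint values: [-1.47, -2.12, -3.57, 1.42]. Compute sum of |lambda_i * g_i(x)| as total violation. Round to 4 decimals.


KKT complementary slackness check:
lambda_1 * g_1 = 7.36 * -1.47 = -10.8192
lambda_2 * g_2 = 7.43 * -2.12 = -15.7516
lambda_3 * g_3 = 0.13 * -3.57 = -0.4641
lambda_4 * g_4 = 4.61 * 1.42 = 6.5462
Total violation = 10.8192 + 15.7516 + 0.4641 + 6.5462 = 33.5811


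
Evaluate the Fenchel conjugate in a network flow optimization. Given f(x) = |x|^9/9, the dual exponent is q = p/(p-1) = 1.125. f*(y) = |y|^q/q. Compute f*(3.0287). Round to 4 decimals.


The conjugate exponent q satisfies 1/p + 1/q = 1.
p = 9, so q = 9/(9 - 1) = 1.125
|y|^q = 3.0287^1.125 = 3.4787
f*(3.0287) = 3.4787 / 1.125 = 3.0922


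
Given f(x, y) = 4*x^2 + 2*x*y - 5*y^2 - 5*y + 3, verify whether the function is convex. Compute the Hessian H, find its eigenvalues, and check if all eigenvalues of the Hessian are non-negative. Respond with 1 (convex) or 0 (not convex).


The Hessian of f(x,y) = 4*x^2 + 2*x*y - 5*y^2 - 5*y + 3 is:
H = [[8, 2], [2, -10]]
Trace = 8 - 10 = -2
Determinant = 8*-10 - (2)^2 = -84
Discriminant = (-2)^2 - 4*-84 = 340.0
Eigenvalues: lambda_1 = -10.2195, lambda_2 = 8.2195
The function is not convex.

0


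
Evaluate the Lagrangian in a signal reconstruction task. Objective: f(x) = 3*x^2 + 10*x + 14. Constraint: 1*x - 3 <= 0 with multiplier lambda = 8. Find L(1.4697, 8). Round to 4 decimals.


Step 1: Evaluate f(x).
f(1.4697) = 3*1.4697^2 + 10*1.4697 + 14 = 35.1771
Step 2: Evaluate g(x).
g(1.4697) = 1*1.4697 - 3 = -1.5303
Step 3: Compute Lagrangian.
L = 35.1771 + 8*-1.5303 = 22.9347


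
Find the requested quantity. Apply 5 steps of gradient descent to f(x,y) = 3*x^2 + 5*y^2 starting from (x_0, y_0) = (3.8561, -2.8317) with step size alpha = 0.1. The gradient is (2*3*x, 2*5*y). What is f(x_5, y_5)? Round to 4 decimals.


Gradient descent on f(x,y) = 3*x^2 + 5*y^2.
Starting point: (3.8561, -2.8317), alpha = 0.1
Step 1: grad_x = 2*3*3.8561 = 23.1366, grad_y = 2*5*-2.8317 = -28.317
  x_1 = 3.8561 - 0.1*23.1366 = 1.5424
  y_1 = -2.8317 - 0.1*-28.317 = 0.0
Step 2: grad_x = 2*3*1.5424 = 9.2546, grad_y = 2*5*0.0 = 0.0
  x_2 = 1.5424 - 0.1*9.2546 = 0.617
  y_2 = 0.0 - 0.1*0.0 = 0.0
Step 3: grad_x = 2*3*0.617 = 3.7019, grad_y = 2*5*0.0 = 0.0
  x_3 = 0.617 - 0.1*3.7019 = 0.2468
  y_3 = 0.0 - 0.1*0.0 = 0.0
Step 4: grad_x = 2*3*0.2468 = 1.4807, grad_y = 2*5*0.0 = 0.0
  x_4 = 0.2468 - 0.1*1.4807 = 0.0987
  y_4 = 0.0 - 0.1*0.0 = 0.0
Step 5: grad_x = 2*3*0.0987 = 0.5923, grad_y = 2*5*0.0 = 0.0
  x_5 = 0.0987 - 0.1*0.5923 = 0.0395
  y_5 = 0.0 - 0.1*0.0 = 0.0
f(0.0395, 0.0) = 3*0.0395^2 + 5*0.0^2 = 0.0047


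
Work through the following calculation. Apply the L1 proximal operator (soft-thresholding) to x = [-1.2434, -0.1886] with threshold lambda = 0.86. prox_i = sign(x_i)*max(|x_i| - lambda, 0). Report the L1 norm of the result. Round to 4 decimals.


Soft-thresholding with lambda = 0.86:
prox(-1.2434) = sign(-1.2434)*max(|-1.2434| - 0.86, 0) = -0.3834
prox(-0.1886) = sign(-0.1886)*max(|-0.1886| - 0.86, 0) = 0.0
prox(x) = [-0.3834, 0.0]
||prox(x)||_1 = 0.3834 + 0.0 = 0.3834


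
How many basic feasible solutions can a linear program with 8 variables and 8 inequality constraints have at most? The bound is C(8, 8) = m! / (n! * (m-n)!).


Each vertex corresponds to some choice of n active constraints out of m, so the number of vertices is at most C(m, n) = m! / (n!(m-n)!).
m = 8, n = 8
Numerator: 8 * 7 * 6 * 5 * 4 * 3 * 2 * 1
Denominator: 8! = 40320
C(8, 8) = 1


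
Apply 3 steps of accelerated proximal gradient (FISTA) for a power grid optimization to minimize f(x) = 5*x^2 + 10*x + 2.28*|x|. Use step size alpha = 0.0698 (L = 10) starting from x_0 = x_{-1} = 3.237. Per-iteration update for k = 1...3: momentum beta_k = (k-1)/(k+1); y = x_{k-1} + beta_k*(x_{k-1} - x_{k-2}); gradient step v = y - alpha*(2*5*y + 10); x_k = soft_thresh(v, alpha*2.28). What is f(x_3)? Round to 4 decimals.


FISTA on f(x) = 5*x^2 + 10*x + 2.28*|x|
L = 10, alpha = 0.0698
Iteration 1: beta = 0.0, y = 3.237 + 0.0*(3.237 - 3.237) = 3.237
  grad(y) = 42.37, v = y - alpha*grad = 0.2796
  prox(v) = soft_thresh(0.2796, 0.1591) = 0.1204
Iteration 2: beta = 0.3333, y = 0.1204 + 0.3333*(0.1204 - 3.237) = -0.9184
  grad(y) = 0.8157, v = y - alpha*grad = -0.9754
  prox(v) = soft_thresh(-0.9754, 0.1591) = -0.8162
Iteration 3: beta = 0.5, y = -0.8162 + 0.5*(-0.8162 - 0.1204) = -1.2845
  grad(y) = -2.8455, v = y - alpha*grad = -1.0859
  prox(v) = soft_thresh(-1.0859, 0.1591) = -0.9268
f(x_3) = 5*(-0.9268)^2 + 10*(-0.9268) + 2.28*|-0.9268| = -2.8601


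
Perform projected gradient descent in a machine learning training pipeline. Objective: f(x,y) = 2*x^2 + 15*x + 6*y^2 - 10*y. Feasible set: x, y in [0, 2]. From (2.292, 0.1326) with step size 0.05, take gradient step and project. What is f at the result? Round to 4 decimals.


Step 1: Compute gradient at (2.292, 0.1326).
grad_x = 2*2*2.292 + 15 = 24.168
grad_y = 2*6*0.1326 - 10 = -8.4088
Step 2: Gradient step.
x_raw = 2.292 - 0.05*24.168 = 1.0836
y_raw = 0.1326 - 0.05*-8.4088 = 0.553
Step 3: Project onto [0, 2].
x_proj = clip(1.0836) = 1.0836
y_proj = clip(0.553) = 0.553
Step 4: Evaluate f.
f(1.0836, 0.553) = 14.9071


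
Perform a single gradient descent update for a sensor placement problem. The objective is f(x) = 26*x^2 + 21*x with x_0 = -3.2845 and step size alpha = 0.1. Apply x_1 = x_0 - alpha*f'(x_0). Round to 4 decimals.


We compute the gradient at x_0 and apply the update.
f'(x) = 52*x + 21
f'(-3.2845) = 52*-3.2845 + 21 = -149.794
x_1 = -3.2845 - 0.1*-149.794 = 11.6949


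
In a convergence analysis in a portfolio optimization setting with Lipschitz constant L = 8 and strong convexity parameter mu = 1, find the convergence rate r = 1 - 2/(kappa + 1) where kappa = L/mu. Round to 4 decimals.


Step 1: Compute the condition number.
kappa = L/mu = 8/1 = 8.0
Step 2: Compute the convergence rate.
r = 1 - 2/(kappa + 1) = 1 - 2*mu/(L + mu) = (L - mu)/(L + mu) = 7/9 = 0.7778


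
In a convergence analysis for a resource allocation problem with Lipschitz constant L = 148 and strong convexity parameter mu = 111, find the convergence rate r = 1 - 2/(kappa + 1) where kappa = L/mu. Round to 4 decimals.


Step 1: Compute the condition number.
kappa = L/mu = 148/111 = 1.3333
Step 2: Compute the convergence rate.
r = 1 - 2/(kappa + 1) = 1 - 2*mu/(L + mu) = (L - mu)/(L + mu) = 37/259 = 0.1429


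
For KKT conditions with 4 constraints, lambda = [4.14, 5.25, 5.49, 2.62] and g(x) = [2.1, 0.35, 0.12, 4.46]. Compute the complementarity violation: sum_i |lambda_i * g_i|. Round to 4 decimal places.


KKT complementary slackness check:
lambda_1 * g_1 = 4.14 * 2.1 = 8.694
lambda_2 * g_2 = 5.25 * 0.35 = 1.8375
lambda_3 * g_3 = 5.49 * 0.12 = 0.6588
lambda_4 * g_4 = 2.62 * 4.46 = 11.6852
Total violation = 8.694 + 1.8375 + 0.6588 + 11.6852 = 22.8755


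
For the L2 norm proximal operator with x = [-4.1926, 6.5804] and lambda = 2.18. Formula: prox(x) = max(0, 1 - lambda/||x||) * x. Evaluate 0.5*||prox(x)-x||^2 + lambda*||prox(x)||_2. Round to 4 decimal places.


Step 1: Compute ||x||.
||x|| = 7.8025
Step 2: Compute scaling factor.
scale = max(0, 1 - 2.18/7.8025) = 0.7206
Step 3: prox(x) = [-3.0212, 4.7419]
||prox(x)|| = 5.6225
Step 4: Proximal objective.
0.5*||prox-x||^2 = 2.3762
lambda*||prox|| = 12.2571
Total = 14.6333


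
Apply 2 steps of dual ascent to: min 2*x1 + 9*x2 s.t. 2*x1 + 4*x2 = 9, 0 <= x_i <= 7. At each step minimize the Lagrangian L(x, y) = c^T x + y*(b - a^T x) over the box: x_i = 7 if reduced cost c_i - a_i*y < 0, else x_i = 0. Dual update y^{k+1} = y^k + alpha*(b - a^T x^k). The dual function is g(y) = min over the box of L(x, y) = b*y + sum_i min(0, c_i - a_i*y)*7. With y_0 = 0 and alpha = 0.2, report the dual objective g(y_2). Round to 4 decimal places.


Dual ascent for LP: min 2*x1 + 9*x2, 2*x1 + 4*x2 = 9, 0 <= x_i <= 7
Step 1: y^k = 0.0, reduced costs: (2.0, 9.0)
  x^k = (0.0, 0.0), subgradient = b - a^T x = 9.0
  y^{k+1} = 0.0 + 0.2*9.0 = 1.8
Step 2: y^k = 1.8, reduced costs: (-1.6, 1.8)
  x^k = (7.0, 0.0), subgradient = b - a^T x = -5.0
  y^{k+1} = 1.8 + 0.2*-5.0 = 0.8
Dual objective at y_2 = 0.8: reduced costs (0.4, 5.8), box minimizer x = (0.0, 0.0)
g(y_2) = b*y + (c1 - a1*y)*x1 + (c2 - a2*y)*x2 = 9*0.8 + 0.4*0.0 + 5.8*0.0 = 7.2 + 0.0 + 0.0 = 7.2
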